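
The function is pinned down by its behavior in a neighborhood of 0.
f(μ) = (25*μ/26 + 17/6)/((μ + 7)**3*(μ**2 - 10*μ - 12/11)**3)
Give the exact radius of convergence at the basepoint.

Denominator factor (μ**2 - 10*μ - 12/11)^3: discriminant 1148/11, real irrational roots 5 + (1/11)*sqrt(3157) and 5 - (1/11)*sqrt(3157); poles of order 3, moduli 5 + (1/11)*sqrt(3157) and -5 + (1/11)*sqrt(3157).
Denominator factor (μ + 7)^3: pole of order 3 at -7, modulus 7.
The radius of convergence is the smallest modulus among the singular points: -5 + (1/11)*sqrt(3157).

The radius of convergence is -5 + (1/11)*sqrt(3157).


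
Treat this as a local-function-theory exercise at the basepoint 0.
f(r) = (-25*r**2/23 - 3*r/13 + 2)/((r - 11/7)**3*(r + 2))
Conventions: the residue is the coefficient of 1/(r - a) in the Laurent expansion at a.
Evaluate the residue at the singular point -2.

The residue is 193452/4671875.

At the order-1 pole -2 set g(r) = (r - (-2))*f(r) = (-25*r**2/23 - 3*r/13 + 2)/(r - 11/7)**3.
Simple pole: residue = g(a) at a = -2, which is 193452/4671875.


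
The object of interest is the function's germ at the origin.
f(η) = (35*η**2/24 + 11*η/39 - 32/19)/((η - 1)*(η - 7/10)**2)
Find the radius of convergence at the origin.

Denominator factor (η - 7/10)^2: pole of order 2 at 7/10, modulus 7/10.
Denominator factor (η - 1): pole of order 1 at 1, modulus 1.
The radius of convergence is the smallest modulus among the singular points: 7/10.

The radius of convergence is 7/10.


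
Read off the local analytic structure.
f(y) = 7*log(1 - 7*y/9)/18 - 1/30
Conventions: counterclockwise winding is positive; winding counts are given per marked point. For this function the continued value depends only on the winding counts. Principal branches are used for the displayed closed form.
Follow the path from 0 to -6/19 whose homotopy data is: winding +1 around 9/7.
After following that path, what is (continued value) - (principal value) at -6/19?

The rational part is single-valued and drops out of the difference; each branch term changes only by its own monodromy.
(7/18)*log(1 - y/(9/7)): each positive loop around 9/7 adds 2*pi*i to the log, so winding +1 contributes (7/18)*(1)*2*pi*i = (7/9)*pi*i.
Summing the contributions at y = -6/19 gives (7/9)*pi*i.

Continued minus principal equals (7/9)*pi*i.


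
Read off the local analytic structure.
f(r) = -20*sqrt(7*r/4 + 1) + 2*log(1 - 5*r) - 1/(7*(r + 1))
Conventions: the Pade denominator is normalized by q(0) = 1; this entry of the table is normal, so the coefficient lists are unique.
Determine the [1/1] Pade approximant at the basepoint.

Taylor coefficients needed (expand at 0): a_0 = -141/7, a_1 = -383/14, a_2 = -3917/224.
Write the denominator as Q(r) = 1 + q1*r. Requiring Q*f - P = O(r^3) with deg P <= 1 kills the coefficients of r^2..r^2 in Q*f:
  r^2: a_2 + q1*a_1 = 0, i.e. -3917/224 + (-383/14)*q1 = 0.
Solving this linear system: q1 = -3917/6128.
The numerator is Q*f truncated at degree 1: P0 = a_0 = -141/7; P1 = a_1 + q1*a_0 = -88745/6128.

The Pade approximant has numerator coefficients [-141/7, -88745/6128]; denominator coefficients [1, -3917/6128].


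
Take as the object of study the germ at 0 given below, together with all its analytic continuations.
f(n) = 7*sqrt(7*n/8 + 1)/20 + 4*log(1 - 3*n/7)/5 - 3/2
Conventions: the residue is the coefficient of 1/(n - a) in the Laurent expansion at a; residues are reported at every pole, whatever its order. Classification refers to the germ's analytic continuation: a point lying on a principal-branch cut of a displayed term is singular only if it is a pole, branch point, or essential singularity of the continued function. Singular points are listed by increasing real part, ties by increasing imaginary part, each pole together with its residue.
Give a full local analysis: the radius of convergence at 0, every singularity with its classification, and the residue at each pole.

Branch term (4/5)*log(1 - n/(7/3)): its argument vanishes at n = 7/3, a logarithmic branch point, modulus 7/3.
Branch term (7/20)*sqrt(1 - n/(-8/7)): its argument vanishes at n = -8/7, a square-root branch point, modulus 8/7.
The radius of convergence is the smallest modulus among the singular points: 8/7.
List the singular points by increasing real part (a conjugate pair: the negative imaginary part first).

Radius of convergence at 0: 8/7.
At -8/7: an algebraic (square-root) branch point.
At 7/3: a logarithmic branch point.


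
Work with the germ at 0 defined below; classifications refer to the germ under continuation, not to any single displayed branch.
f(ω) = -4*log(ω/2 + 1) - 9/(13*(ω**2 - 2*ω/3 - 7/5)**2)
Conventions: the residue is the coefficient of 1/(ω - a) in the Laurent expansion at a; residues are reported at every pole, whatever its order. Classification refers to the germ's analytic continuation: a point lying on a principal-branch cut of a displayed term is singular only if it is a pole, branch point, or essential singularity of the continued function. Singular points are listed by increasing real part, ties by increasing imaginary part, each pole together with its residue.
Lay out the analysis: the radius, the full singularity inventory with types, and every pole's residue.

Radius of convergence at 0: -1/3 + (2/15)*sqrt(85).
At -2: a logarithmic branch point.
At 1/3 - (2/15)*sqrt(85): a pole of order 2; residue -(1215/120224)*sqrt(85).
At 1/3 + (2/15)*sqrt(85): a pole of order 2; residue (1215/120224)*sqrt(85).

Denominator factor (ω**2 - 2*ω/3 - 7/5)^2: discriminant 272/45, real irrational roots 1/3 + (2/15)*sqrt(85) and 1/3 - (2/15)*sqrt(85); poles of order 2, moduli 1/3 + (2/15)*sqrt(85) and -1/3 + (2/15)*sqrt(85).
Branch term (-4)*log(1 - ω/(-2)): its argument vanishes at ω = -2, a logarithmic branch point, modulus 2.
The radius of convergence is the smallest modulus among the singular points: -1/3 + (2/15)*sqrt(85).
The branch term is analytic at 1/3 - (2/15)*sqrt(85) and contributes nothing to the residue; only the rational part matters.
The factor ω**2 - 2*ω/3 - 7/5 splits as (ω - a)(ω - a') with a = 1/3 - (2/15)*sqrt(85), a' = 1/3 + (2/15)*sqrt(85). At the order-2 pole a set g(ω) = (ω - a)^2*(rational part) = [-9/13] / (ω - a')^2.
Order-2 pole: residue = g'(a); g'(1/3 - (2/15)*sqrt(85)) = -(1215/120224)*sqrt(85), so the residue is -(1215/120224)*sqrt(85).
The branch term is analytic at 1/3 + (2/15)*sqrt(85) and contributes nothing to the residue; only the rational part matters.
The factor ω**2 - 2*ω/3 - 7/5 splits as (ω - a)(ω - a') with a = 1/3 + (2/15)*sqrt(85), a' = 1/3 - (2/15)*sqrt(85). At the order-2 pole a set g(ω) = (ω - a)^2*(rational part) = [-9/13] / (ω - a')^2.
Order-2 pole: residue = g'(a); g'(1/3 + (2/15)*sqrt(85)) = (1215/120224)*sqrt(85), so the residue is (1215/120224)*sqrt(85).
List the singular points by increasing real part (a conjugate pair: the negative imaginary part first).


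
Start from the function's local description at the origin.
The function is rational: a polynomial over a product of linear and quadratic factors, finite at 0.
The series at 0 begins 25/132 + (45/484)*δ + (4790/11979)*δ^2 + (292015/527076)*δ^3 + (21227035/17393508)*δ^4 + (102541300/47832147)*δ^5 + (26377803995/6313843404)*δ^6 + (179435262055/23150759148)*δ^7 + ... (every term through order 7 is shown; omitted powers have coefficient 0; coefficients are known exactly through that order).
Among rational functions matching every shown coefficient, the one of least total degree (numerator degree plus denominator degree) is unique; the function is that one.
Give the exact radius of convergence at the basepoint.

The radius of convergence is -3/10 + (1/10)*sqrt(69).

No rational of total degree below 4 reproduces all 8 coefficients; solving the [1/3] Pade equations on them gives f(δ) = (5/4 - 3*δ/4)/((δ - 11)*(δ**2 + 3*δ/5 - 3/5)), whose expansion matches every shown term.
Denominator factor (δ**2 + 3*δ/5 - 3/5): discriminant 69/25, real irrational roots -3/10 + (1/10)*sqrt(69) and -3/10 - (1/10)*sqrt(69); poles of order 1, moduli -3/10 + (1/10)*sqrt(69) and 3/10 + (1/10)*sqrt(69).
Denominator factor (δ - 11): pole of order 1 at 11, modulus 11.
The radius of convergence is the smallest modulus among the singular points: -3/10 + (1/10)*sqrt(69).


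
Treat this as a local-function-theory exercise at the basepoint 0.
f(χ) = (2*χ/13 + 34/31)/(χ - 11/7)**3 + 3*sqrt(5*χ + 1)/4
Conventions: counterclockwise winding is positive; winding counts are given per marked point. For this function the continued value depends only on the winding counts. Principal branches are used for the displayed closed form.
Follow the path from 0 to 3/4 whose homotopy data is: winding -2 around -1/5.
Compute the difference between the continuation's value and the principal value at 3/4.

Continued minus principal equals 0.

The rational part is single-valued and drops out of the difference; each branch term changes only by its own monodromy.
(3/4)*sqrt(1 - χ/(-1/5)): winding -2 is even, the square root returns to the same sheet, contribution 0.
Summing the contributions at χ = 3/4 gives 0.


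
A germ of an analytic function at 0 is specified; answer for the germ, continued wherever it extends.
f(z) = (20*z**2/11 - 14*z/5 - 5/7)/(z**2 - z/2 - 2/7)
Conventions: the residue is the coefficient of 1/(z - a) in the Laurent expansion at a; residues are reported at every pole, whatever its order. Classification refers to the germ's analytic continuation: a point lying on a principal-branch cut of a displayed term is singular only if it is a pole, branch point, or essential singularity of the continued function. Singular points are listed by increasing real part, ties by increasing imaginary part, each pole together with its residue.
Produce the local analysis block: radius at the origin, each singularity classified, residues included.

Denominator factor (z**2 - z/2 - 2/7): discriminant 39/28, real irrational roots 1/4 + (1/28)*sqrt(273) and 1/4 - (1/28)*sqrt(273); poles of order 1, moduli 1/4 + (1/28)*sqrt(273) and -1/4 + (1/28)*sqrt(273).
The radius of convergence is the smallest modulus among the singular points: -1/4 + (1/28)*sqrt(273).
The factor z**2 - z/2 - 2/7 splits as (z - a)(z - a') with a = 1/4 - (1/28)*sqrt(273), a' = 1/4 + (1/28)*sqrt(273). At the order-1 pole a set g(z) = (z - a)*f(z) = [20*z**2/11 - 14*z/5 - 5/7] / (z - a').
Simple pole: residue = g(a) at a = 1/4 - (1/28)*sqrt(273), which is -52/55 + (514/15015)*sqrt(273).
The factor z**2 - z/2 - 2/7 splits as (z - a)(z - a') with a = 1/4 + (1/28)*sqrt(273), a' = 1/4 - (1/28)*sqrt(273). At the order-1 pole a set g(z) = (z - a)*f(z) = [20*z**2/11 - 14*z/5 - 5/7] / (z - a').
Simple pole: residue = g(a) at a = 1/4 + (1/28)*sqrt(273), which is -52/55 - (514/15015)*sqrt(273).
List the singular points by increasing real part (a conjugate pair: the negative imaginary part first).

Radius of convergence at 0: -1/4 + (1/28)*sqrt(273).
At 1/4 - (1/28)*sqrt(273): a pole of order 1; residue -52/55 + (514/15015)*sqrt(273).
At 1/4 + (1/28)*sqrt(273): a pole of order 1; residue -52/55 - (514/15015)*sqrt(273).


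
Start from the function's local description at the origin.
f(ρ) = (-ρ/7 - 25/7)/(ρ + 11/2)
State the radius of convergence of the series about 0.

The radius of convergence is 11/2.

Denominator factor (ρ + 11/2): pole of order 1 at -11/2, modulus 11/2.
The radius of convergence is the smallest modulus among the singular points: 11/2.


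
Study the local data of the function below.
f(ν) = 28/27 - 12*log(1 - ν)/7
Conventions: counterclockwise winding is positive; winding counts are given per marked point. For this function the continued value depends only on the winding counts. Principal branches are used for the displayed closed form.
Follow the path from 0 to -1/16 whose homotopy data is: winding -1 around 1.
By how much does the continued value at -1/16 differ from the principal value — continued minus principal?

The rational part is single-valued and drops out of the difference; each branch term changes only by its own monodromy.
(-12/7)*log(1 - ν/(1)): each positive loop around 1 adds 2*pi*i to the log, so winding -1 contributes (-12/7)*(-1)*2*pi*i = (24/7)*pi*i.
Summing the contributions at ν = -1/16 gives (24/7)*pi*i.

Continued minus principal equals (24/7)*pi*i.


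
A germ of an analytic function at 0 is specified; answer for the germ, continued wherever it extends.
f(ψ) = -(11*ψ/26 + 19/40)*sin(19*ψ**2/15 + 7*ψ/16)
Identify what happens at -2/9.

The point is a regular point.

There is no denominator, hence no pole anywhere.
The factor -sin(19*ψ**2/15 + 7*ψ/16) is entire.
So the germ continues analytically to -2/9.


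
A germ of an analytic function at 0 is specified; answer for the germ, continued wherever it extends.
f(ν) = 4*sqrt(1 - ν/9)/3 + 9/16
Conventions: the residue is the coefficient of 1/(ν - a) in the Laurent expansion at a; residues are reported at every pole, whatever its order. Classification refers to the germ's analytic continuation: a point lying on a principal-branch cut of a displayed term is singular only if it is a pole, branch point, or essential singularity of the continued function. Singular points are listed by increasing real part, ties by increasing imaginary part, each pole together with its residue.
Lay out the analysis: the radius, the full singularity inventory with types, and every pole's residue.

Radius of convergence at 0: 9.
At 9: an algebraic (square-root) branch point.

Branch term (4/3)*sqrt(1 - ν/(9)): its argument vanishes at ν = 9, a square-root branch point, modulus 9.
The radius of convergence is the smallest modulus among the singular points: 9.


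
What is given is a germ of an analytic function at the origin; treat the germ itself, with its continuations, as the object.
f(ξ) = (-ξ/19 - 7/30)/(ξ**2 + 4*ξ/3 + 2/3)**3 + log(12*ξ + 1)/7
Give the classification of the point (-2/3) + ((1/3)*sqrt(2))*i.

The point is a pole of order 3.

The denominator factor ξ**2 + 4*ξ/3 + 2/3 vanishes at (-2/3) + ((1/3)*sqrt(2))*i and appears to the power 3; the numerator there equals (-113/570) - ((1/57)*sqrt(2))*i, nonzero, and no other factor vanishes.
The branch terms are analytic at this point.
Hence a pole whose order is the multiplicity, 3.


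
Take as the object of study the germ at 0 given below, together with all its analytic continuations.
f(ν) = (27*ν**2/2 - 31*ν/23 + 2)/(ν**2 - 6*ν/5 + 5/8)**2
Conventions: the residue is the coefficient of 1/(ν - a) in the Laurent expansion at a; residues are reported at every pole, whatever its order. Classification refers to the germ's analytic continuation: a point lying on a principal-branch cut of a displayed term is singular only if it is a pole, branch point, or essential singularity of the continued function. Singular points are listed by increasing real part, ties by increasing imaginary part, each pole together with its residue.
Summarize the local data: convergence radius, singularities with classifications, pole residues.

Radius of convergence at 0: (1/4)*sqrt(10).
At (3/5) - ((1/20)*sqrt(106))*i: a pole of order 2; residue ((442925/258428)*sqrt(106))*i.
At (3/5) + ((1/20)*sqrt(106))*i: a pole of order 2; residue -((442925/258428)*sqrt(106))*i.

Denominator factor (ν**2 - 6*ν/5 + 5/8)^2: discriminant -53/50, complex-conjugate roots (3/5) + ((1/20)*sqrt(106))*i and (3/5) - ((1/20)*sqrt(106))*i; poles of order 2, moduli (1/4)*sqrt(10) and (1/4)*sqrt(10).
The radius of convergence is the smallest modulus among the singular points: (1/4)*sqrt(10).
The factor ν**2 - 6*ν/5 + 5/8 splits as (ν - a)(ν - a') with a = (3/5) - ((1/20)*sqrt(106))*i, a' = (3/5) + ((1/20)*sqrt(106))*i. At the order-2 pole a set g(ν) = (ν - a)^2*f(ν) = [27*ν**2/2 - 31*ν/23 + 2] / (ν - a')^2.
Order-2 pole: residue = g'(a); g'((3/5) - ((1/20)*sqrt(106))*i) = ((442925/258428)*sqrt(106))*i, so the residue is ((442925/258428)*sqrt(106))*i.
The factor ν**2 - 6*ν/5 + 5/8 splits as (ν - a)(ν - a') with a = (3/5) + ((1/20)*sqrt(106))*i, a' = (3/5) - ((1/20)*sqrt(106))*i. At the order-2 pole a set g(ν) = (ν - a)^2*f(ν) = [27*ν**2/2 - 31*ν/23 + 2] / (ν - a')^2.
Order-2 pole: residue = g'(a); g'((3/5) + ((1/20)*sqrt(106))*i) = -((442925/258428)*sqrt(106))*i, so the residue is -((442925/258428)*sqrt(106))*i.
List the singular points by increasing real part (a conjugate pair: the negative imaginary part first).


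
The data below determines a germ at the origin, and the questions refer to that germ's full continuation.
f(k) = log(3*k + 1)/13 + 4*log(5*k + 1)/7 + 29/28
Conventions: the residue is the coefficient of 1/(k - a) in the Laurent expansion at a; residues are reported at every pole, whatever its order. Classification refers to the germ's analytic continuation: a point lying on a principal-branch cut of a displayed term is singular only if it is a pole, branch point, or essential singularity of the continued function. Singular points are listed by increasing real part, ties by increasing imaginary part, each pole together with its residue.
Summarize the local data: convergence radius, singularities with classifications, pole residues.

Branch term (4/7)*log(1 - k/(-1/5)): its argument vanishes at k = -1/5, a logarithmic branch point, modulus 1/5.
Branch term (1/13)*log(1 - k/(-1/3)): its argument vanishes at k = -1/3, a logarithmic branch point, modulus 1/3.
The radius of convergence is the smallest modulus among the singular points: 1/5.
List the singular points by increasing real part (a conjugate pair: the negative imaginary part first).

Radius of convergence at 0: 1/5.
At -1/3: a logarithmic branch point.
At -1/5: a logarithmic branch point.


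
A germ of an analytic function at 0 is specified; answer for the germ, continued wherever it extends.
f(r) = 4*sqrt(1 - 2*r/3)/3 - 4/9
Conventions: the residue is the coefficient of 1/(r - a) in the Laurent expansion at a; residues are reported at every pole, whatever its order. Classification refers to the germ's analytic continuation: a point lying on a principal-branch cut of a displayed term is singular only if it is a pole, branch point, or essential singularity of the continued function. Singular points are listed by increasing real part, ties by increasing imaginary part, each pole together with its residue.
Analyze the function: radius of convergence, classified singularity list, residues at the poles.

Branch term (4/3)*sqrt(1 - r/(3/2)): its argument vanishes at r = 3/2, a square-root branch point, modulus 3/2.
The radius of convergence is the smallest modulus among the singular points: 3/2.

Radius of convergence at 0: 3/2.
At 3/2: an algebraic (square-root) branch point.


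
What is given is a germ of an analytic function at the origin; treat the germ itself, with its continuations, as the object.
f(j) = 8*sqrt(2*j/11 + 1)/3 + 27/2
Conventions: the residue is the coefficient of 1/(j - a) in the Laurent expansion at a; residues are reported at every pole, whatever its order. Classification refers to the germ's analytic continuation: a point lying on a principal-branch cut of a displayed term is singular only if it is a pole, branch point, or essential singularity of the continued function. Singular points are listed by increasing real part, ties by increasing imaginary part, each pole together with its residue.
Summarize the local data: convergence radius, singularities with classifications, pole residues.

Radius of convergence at 0: 11/2.
At -11/2: an algebraic (square-root) branch point.

Branch term (8/3)*sqrt(1 - j/(-11/2)): its argument vanishes at j = -11/2, a square-root branch point, modulus 11/2.
The radius of convergence is the smallest modulus among the singular points: 11/2.


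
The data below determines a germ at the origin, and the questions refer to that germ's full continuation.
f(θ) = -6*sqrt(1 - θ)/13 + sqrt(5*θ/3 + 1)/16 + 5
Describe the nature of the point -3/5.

The point is an algebraic (square-root) branch point.

The term (1/16)*sqrt(1 - θ/(-3/5)) has argument 1 - -3/5/(-3/5) = 0 at -3/5: a square-root (algebraic, two-sheeted) branch point; the remaining terms are analytic or single-valued there.


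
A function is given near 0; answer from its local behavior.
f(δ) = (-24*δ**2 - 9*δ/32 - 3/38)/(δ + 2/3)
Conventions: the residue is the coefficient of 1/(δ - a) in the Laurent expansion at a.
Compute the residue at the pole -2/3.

At the order-1 pole -2/3 set g(δ) = (δ - (-2/3))*f(δ) = -24*δ**2 - 9*δ/32 - 3/38.
Simple pole: residue = g(a) at a = -2/3, which is -9629/912.

The residue is -9629/912.


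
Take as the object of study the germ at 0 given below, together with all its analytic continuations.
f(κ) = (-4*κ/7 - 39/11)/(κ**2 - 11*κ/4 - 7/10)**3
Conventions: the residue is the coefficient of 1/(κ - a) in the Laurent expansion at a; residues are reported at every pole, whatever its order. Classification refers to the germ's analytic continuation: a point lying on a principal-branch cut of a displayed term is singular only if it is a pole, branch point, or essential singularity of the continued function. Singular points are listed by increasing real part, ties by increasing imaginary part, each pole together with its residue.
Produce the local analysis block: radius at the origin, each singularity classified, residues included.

Radius of convergence at 0: -11/8 + (1/40)*sqrt(4145).
At 11/8 - (1/40)*sqrt(4145): a pole of order 3; residue (51225600/43868654753)*sqrt(4145).
At 11/8 + (1/40)*sqrt(4145): a pole of order 3; residue -(51225600/43868654753)*sqrt(4145).

Denominator factor (κ**2 - 11*κ/4 - 7/10)^3: discriminant 829/80, real irrational roots 11/8 + (1/40)*sqrt(4145) and 11/8 - (1/40)*sqrt(4145); poles of order 3, moduli 11/8 + (1/40)*sqrt(4145) and -11/8 + (1/40)*sqrt(4145).
The radius of convergence is the smallest modulus among the singular points: -11/8 + (1/40)*sqrt(4145).
The factor κ**2 - 11*κ/4 - 7/10 splits as (κ - a)(κ - a') with a = 11/8 - (1/40)*sqrt(4145), a' = 11/8 + (1/40)*sqrt(4145). At the order-3 pole a set g(κ) = (κ - a)^3*f(κ) = [-4*κ/7 - 39/11] / (κ - a')^3.
Order-3 pole: residue = g''(a)/2; g''(11/8 - (1/40)*sqrt(4145)) = (102451200/43868654753)*sqrt(4145), so the residue is (51225600/43868654753)*sqrt(4145).
The factor κ**2 - 11*κ/4 - 7/10 splits as (κ - a)(κ - a') with a = 11/8 + (1/40)*sqrt(4145), a' = 11/8 - (1/40)*sqrt(4145). At the order-3 pole a set g(κ) = (κ - a)^3*f(κ) = [-4*κ/7 - 39/11] / (κ - a')^3.
Order-3 pole: residue = g''(a)/2; g''(11/8 + (1/40)*sqrt(4145)) = -(102451200/43868654753)*sqrt(4145), so the residue is -(51225600/43868654753)*sqrt(4145).
List the singular points by increasing real part (a conjugate pair: the negative imaginary part first).


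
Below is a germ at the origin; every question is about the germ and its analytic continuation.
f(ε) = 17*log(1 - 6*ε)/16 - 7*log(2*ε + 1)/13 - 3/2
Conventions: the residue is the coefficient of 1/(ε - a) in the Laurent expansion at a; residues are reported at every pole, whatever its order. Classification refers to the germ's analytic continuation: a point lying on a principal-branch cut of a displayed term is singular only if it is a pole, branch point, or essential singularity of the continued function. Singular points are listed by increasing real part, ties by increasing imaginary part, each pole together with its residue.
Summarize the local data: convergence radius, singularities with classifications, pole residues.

Radius of convergence at 0: 1/6.
At -1/2: a logarithmic branch point.
At 1/6: a logarithmic branch point.

Branch term (17/16)*log(1 - ε/(1/6)): its argument vanishes at ε = 1/6, a logarithmic branch point, modulus 1/6.
Branch term (-7/13)*log(1 - ε/(-1/2)): its argument vanishes at ε = -1/2, a logarithmic branch point, modulus 1/2.
The radius of convergence is the smallest modulus among the singular points: 1/6.
List the singular points by increasing real part (a conjugate pair: the negative imaginary part first).


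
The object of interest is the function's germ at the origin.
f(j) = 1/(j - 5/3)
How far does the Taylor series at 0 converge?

The radius of convergence is 5/3.

Denominator factor (j - 5/3): pole of order 1 at 5/3, modulus 5/3.
The radius of convergence is the smallest modulus among the singular points: 5/3.


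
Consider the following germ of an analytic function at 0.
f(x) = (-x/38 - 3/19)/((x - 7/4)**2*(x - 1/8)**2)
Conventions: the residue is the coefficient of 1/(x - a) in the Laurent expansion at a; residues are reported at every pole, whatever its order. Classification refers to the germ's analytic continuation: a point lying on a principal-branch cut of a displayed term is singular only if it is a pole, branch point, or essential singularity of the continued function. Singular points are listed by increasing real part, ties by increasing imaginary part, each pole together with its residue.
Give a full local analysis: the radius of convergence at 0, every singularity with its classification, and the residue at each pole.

Radius of convergence at 0: 1/8.
At 1/8: a pole of order 2; residue -3552/41743.
At 7/4: a pole of order 2; residue 3552/41743.

Denominator factor (x - 7/4)^2: pole of order 2 at 7/4, modulus 7/4.
Denominator factor (x - 1/8)^2: pole of order 2 at 1/8, modulus 1/8.
The radius of convergence is the smallest modulus among the singular points: 1/8.
At the order-2 pole 1/8 set g(x) = (x - (1/8))^2*f(x) = (-x/38 - 3/19)/(x - 7/4)**2.
Order-2 pole: residue = g'(a); g'(1/8) = -3552/41743, so the residue is -3552/41743.
At the order-2 pole 7/4 set g(x) = (x - (7/4))^2*f(x) = (-x/38 - 3/19)/(x - 1/8)**2.
Order-2 pole: residue = g'(a); g'(7/4) = 3552/41743, so the residue is 3552/41743.
List the singular points by increasing real part (a conjugate pair: the negative imaginary part first).


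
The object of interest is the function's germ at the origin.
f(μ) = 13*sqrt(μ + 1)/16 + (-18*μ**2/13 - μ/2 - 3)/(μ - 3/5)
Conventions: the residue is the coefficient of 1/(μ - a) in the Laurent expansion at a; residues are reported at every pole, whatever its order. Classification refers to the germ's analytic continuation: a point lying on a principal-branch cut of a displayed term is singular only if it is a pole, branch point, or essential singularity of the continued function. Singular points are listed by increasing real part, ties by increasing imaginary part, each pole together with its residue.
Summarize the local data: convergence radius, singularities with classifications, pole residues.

Radius of convergence at 0: 3/5.
At -1: an algebraic (square-root) branch point.
At 3/5: a pole of order 1; residue -2469/650.

Denominator factor (μ - 3/5): pole of order 1 at 3/5, modulus 3/5.
Branch term (13/16)*sqrt(1 - μ/(-1)): its argument vanishes at μ = -1, a square-root branch point, modulus 1.
The radius of convergence is the smallest modulus among the singular points: 3/5.
The branch term is analytic at 3/5 and contributes nothing to the residue; only the rational part matters.
At the order-1 pole 3/5 set g(μ) = (μ - (3/5))*(rational part) = -18*μ**2/13 - μ/2 - 3.
Simple pole: residue = g(a) at a = 3/5, which is -2469/650.
List the singular points by increasing real part (a conjugate pair: the negative imaginary part first).


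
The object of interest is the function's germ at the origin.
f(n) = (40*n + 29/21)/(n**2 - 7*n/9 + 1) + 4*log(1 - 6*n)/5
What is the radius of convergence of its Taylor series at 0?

The radius of convergence is 1/6.

Denominator factor (n**2 - 7*n/9 + 1): discriminant -275/81, complex-conjugate roots (7/18) + ((5/18)*sqrt(11))*i and (7/18) - ((5/18)*sqrt(11))*i; poles of order 1, moduli 1 and 1.
Branch term (4/5)*log(1 - n/(1/6)): its argument vanishes at n = 1/6, a logarithmic branch point, modulus 1/6.
The radius of convergence is the smallest modulus among the singular points: 1/6.


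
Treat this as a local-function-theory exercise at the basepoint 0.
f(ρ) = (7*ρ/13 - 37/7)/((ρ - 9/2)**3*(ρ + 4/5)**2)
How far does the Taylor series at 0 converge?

Denominator factor (ρ + 4/5)^2: pole of order 2 at -4/5, modulus 4/5.
Denominator factor (ρ - 9/2)^3: pole of order 3 at 9/2, modulus 9/2.
The radius of convergence is the smallest modulus among the singular points: 4/5.

The radius of convergence is 4/5.


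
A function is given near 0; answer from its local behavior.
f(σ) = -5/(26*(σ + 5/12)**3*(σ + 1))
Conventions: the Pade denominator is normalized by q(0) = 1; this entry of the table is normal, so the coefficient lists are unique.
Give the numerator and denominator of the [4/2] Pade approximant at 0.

Taylor coefficients needed (expand at 0): a_0 = -864/325, a_1 = 35424/1625, a_2 = -923616/8125, a_3 = 156384/325, a_4 = -73295712/40625, a_5 = 6347200608/1015625, a_6 = -7997917536/390625.
Write the denominator as Q(σ) = 1 + q1*σ + q2*σ^2. Requiring Q*f - P = O(σ^7) with deg P <= 4 kills the coefficients of σ^5..σ^6 in Q*f:
  σ^5: a_5 + q1*a_4 + q2*a_3 = 0, i.e. 6347200608/1015625 + (-73295712/40625)*q1 + (156384/325)*q2 = 0.
  σ^6: a_6 + q1*a_5 + q2*a_4 = 0, i.e. -7997917536/390625 + (6347200608/1015625)*q1 + (-73295712/40625)*q2 = 0.
Solving this linear system: q1 = 180671/31475, q2 = 6715884/786875.
The numerator is Q*f truncated at degree 4: P0 = a_0 = -864/325; P1 = a_1 + q1*a_0 = 66894336/10229375; P2 = a_2 + q1*a_1 + q2*a_0 = -2872889856/255734375; P3 = a_3 + q1*a_2 + q2*a_1 = 18823643136/1278671875; P4 = a_4 + q1*a_3 + q2*a_2 = -79027052544/6393359375.

The Pade approximant has numerator coefficients [-864/325, 66894336/10229375, -2872889856/255734375, 18823643136/1278671875, -79027052544/6393359375]; denominator coefficients [1, 180671/31475, 6715884/786875].


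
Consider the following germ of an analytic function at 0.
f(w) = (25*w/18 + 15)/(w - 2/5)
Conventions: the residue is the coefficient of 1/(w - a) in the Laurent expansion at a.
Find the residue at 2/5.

At the order-1 pole 2/5 set g(w) = (w - (2/5))*f(w) = 25*w/18 + 15.
Simple pole: residue = g(a) at a = 2/5, which is 140/9.

The residue is 140/9.


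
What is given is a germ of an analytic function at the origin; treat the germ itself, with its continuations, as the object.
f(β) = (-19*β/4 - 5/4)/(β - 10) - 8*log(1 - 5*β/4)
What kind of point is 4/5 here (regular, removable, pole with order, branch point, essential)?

The point is a logarithmic branch point.

The term (-8)*log(1 - β/(4/5)) has argument 1 - 4/5/(4/5) = 0 at 4/5: a logarithmic (infinitely-sheeted) branch point; the remaining terms are analytic or single-valued there.


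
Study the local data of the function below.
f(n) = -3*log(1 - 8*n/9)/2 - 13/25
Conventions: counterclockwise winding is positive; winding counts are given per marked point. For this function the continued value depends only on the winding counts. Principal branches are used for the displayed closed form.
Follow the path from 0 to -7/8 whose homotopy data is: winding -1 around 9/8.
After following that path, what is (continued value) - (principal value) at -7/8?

Continued minus principal equals (3)*pi*i.

The rational part is single-valued and drops out of the difference; each branch term changes only by its own monodromy.
(-3/2)*log(1 - n/(9/8)): each positive loop around 9/8 adds 2*pi*i to the log, so winding -1 contributes (-3/2)*(-1)*2*pi*i = (3)*pi*i.
Summing the contributions at n = -7/8 gives (3)*pi*i.


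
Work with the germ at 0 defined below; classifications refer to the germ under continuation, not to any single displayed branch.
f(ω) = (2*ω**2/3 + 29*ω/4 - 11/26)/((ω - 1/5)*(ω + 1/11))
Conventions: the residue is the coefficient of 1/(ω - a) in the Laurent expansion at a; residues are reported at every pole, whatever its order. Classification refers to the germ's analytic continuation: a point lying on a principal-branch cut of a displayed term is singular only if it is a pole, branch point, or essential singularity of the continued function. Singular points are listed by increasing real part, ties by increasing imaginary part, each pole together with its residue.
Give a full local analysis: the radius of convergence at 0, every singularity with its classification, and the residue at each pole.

Denominator factor (ω - 1/5): pole of order 1 at 1/5, modulus 1/5.
Denominator factor (ω + 1/11): pole of order 1 at -1/11, modulus 1/11.
The radius of convergence is the smallest modulus among the singular points: 1/11.
At the order-1 pole -1/11 set g(ω) = (ω - (-1/11))*f(ω) = (2*ω**2/3 + 29*ω/4 - 11/26)/(ω - 1/5).
Simple pole: residue = g(a) at a = -1/11, which is 101615/27456.
At the order-1 pole 1/5 set g(ω) = (ω - (1/5))*f(ω) = (2*ω**2/3 + 29*ω/4 - 11/26)/(ω + 1/11).
Simple pole: residue = g(a) at a = 1/5, which is 45199/12480.
List the singular points by increasing real part (a conjugate pair: the negative imaginary part first).

Radius of convergence at 0: 1/11.
At -1/11: a pole of order 1; residue 101615/27456.
At 1/5: a pole of order 1; residue 45199/12480.


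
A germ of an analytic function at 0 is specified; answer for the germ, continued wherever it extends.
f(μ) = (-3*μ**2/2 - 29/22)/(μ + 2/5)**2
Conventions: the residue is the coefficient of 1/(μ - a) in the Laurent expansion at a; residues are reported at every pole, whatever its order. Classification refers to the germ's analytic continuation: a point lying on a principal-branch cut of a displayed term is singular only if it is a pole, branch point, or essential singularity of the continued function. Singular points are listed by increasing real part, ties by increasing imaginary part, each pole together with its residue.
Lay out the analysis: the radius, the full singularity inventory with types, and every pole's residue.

Radius of convergence at 0: 2/5.
At -2/5: a pole of order 2; residue 6/5.

Denominator factor (μ + 2/5)^2: pole of order 2 at -2/5, modulus 2/5.
The radius of convergence is the smallest modulus among the singular points: 2/5.
At the order-2 pole -2/5 set g(μ) = (μ - (-2/5))^2*f(μ) = -3*μ**2/2 - 29/22.
Order-2 pole: residue = g'(a); g'(-2/5) = 6/5, so the residue is 6/5.


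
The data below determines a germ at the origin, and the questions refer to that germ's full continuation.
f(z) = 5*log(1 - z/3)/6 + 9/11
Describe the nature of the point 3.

The point is a logarithmic branch point.

The term (5/6)*log(1 - z/(3)) has argument 1 - 3/(3) = 0 at 3: a logarithmic (infinitely-sheeted) branch point; the remaining terms are analytic or single-valued there.


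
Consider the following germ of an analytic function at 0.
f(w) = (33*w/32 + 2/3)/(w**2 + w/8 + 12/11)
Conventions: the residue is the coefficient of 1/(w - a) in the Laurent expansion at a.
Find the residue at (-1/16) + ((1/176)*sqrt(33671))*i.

The factor w**2 + w/8 + 12/11 splits as (w - a)(w - a') with a = (-1/16) + ((1/176)*sqrt(33671))*i, a' = (-1/16) - ((1/176)*sqrt(33671))*i. At the order-1 pole a set g(w) = (w - a)*f(w) = [33*w/32 + 2/3] / (w - a').
Simple pole: residue = g(a) at a = (-1/16) + ((1/176)*sqrt(33671))*i, which is (33/64) - ((925/587712)*sqrt(33671))*i.

The residue is (33/64) - ((925/587712)*sqrt(33671))*i.


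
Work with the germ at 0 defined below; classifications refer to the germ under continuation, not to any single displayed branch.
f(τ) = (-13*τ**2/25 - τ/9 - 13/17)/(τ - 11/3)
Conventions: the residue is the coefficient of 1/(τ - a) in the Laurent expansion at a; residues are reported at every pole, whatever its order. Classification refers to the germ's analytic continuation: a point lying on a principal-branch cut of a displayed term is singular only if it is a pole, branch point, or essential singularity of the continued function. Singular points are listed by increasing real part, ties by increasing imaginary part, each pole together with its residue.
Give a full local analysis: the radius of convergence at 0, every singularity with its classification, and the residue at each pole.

Radius of convergence at 0: 11/3.
At 11/3: a pole of order 1; residue -93673/11475.

Denominator factor (τ - 11/3): pole of order 1 at 11/3, modulus 11/3.
The radius of convergence is the smallest modulus among the singular points: 11/3.
At the order-1 pole 11/3 set g(τ) = (τ - (11/3))*f(τ) = -13*τ**2/25 - τ/9 - 13/17.
Simple pole: residue = g(a) at a = 11/3, which is -93673/11475.


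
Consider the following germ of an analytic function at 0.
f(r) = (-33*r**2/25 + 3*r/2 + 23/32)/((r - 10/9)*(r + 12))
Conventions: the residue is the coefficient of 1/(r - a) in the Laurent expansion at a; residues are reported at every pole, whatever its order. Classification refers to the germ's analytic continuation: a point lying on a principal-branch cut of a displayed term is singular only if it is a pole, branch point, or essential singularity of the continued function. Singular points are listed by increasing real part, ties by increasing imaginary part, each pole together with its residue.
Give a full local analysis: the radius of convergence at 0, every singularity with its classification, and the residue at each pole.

Radius of convergence at 0: 10/9.
At -12: a pole of order 1; residue 1493001/94400.
At 10/9: a pole of order 1; residue 653/11328.

Denominator factor (r - 10/9): pole of order 1 at 10/9, modulus 10/9.
Denominator factor (r + 12): pole of order 1 at -12, modulus 12.
The radius of convergence is the smallest modulus among the singular points: 10/9.
At the order-1 pole -12 set g(r) = (r - (-12))*f(r) = (-33*r**2/25 + 3*r/2 + 23/32)/(r - 10/9).
Simple pole: residue = g(a) at a = -12, which is 1493001/94400.
At the order-1 pole 10/9 set g(r) = (r - (10/9))*f(r) = (-33*r**2/25 + 3*r/2 + 23/32)/(r + 12).
Simple pole: residue = g(a) at a = 10/9, which is 653/11328.
List the singular points by increasing real part (a conjugate pair: the negative imaginary part first).


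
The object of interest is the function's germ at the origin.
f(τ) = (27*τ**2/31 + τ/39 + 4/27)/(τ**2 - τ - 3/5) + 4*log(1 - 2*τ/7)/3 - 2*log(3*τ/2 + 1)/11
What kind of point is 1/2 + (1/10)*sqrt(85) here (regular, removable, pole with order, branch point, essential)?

The denominator factor τ**2 - τ - 3/5 vanishes at 1/2 + (1/10)*sqrt(85) and appears to the power 1; the numerator there equals 60881/54405 + (542/6045)*sqrt(85), nonzero, and no other factor vanishes.
The branch terms are analytic at this point.
Hence a pole whose order is the multiplicity, 1.

The point is a pole of order 1.


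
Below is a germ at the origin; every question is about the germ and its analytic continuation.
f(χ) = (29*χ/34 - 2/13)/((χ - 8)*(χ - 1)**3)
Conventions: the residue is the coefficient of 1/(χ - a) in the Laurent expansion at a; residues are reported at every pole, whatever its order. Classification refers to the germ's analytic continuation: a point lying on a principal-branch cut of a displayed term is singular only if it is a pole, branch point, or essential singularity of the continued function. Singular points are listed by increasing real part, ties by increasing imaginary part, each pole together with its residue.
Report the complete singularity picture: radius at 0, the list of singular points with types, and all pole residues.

Radius of convergence at 0: 1.
At 1: a pole of order 3; residue -1474/75803.
At 8: a pole of order 1; residue 1474/75803.

Denominator factor (χ - 8): pole of order 1 at 8, modulus 8.
Denominator factor (χ - 1)^3: pole of order 3 at 1, modulus 1.
The radius of convergence is the smallest modulus among the singular points: 1.
At the order-3 pole 1 set g(χ) = (χ - (1))^3*f(χ) = (29*χ/34 - 2/13)/(χ - 8).
Order-3 pole: residue = g''(a)/2; g''(1) = -2948/75803, so the residue is -1474/75803.
At the order-1 pole 8 set g(χ) = (χ - (8))*f(χ) = (29*χ/34 - 2/13)/(χ - 1)**3.
Simple pole: residue = g(a) at a = 8, which is 1474/75803.
List the singular points by increasing real part (a conjugate pair: the negative imaginary part first).


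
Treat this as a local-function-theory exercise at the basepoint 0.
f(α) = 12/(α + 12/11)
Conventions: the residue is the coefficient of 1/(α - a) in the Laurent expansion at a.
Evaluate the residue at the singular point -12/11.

At the order-1 pole -12/11 set g(α) = (α - (-12/11))*f(α) = 12.
Simple pole: residue = g(a) at a = -12/11, which is 12.

The residue is 12.
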